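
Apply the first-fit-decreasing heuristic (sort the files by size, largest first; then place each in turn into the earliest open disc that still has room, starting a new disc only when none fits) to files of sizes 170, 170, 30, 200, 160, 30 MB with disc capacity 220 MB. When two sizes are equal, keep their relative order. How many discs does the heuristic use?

4

Sorted descending: 200, 170, 170, 160, 30, 30.
  200 → disc 1 (new)  [load 200/220]
  170 → disc 2 (new)  [load 170/220]
  170 → disc 3 (new)  [load 170/220]
  160 → disc 4 (new)  [load 160/220]
  30 → disc 2  [load 200/220]
  30 → disc 3  [load 200/220]
4 discs opened.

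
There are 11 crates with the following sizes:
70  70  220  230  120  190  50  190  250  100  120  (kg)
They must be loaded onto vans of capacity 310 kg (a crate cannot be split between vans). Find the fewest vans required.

Total = 250 + 230 + 220 + 190 + 190 + 120 + 120 + 100 + 70 + 70 + 50 = 1610 kg.
Lower bound: ⌈1610/310⌉ = 6 vans.
A packing using 6 vans:
  van 1: 250 + 50 = 300
  van 2: 230 + 70 = 300
  van 3: 220 + 70 = 290
  van 4: 190 + 120 = 310
  van 5: 190 + 120 = 310
  van 6: 100 = 100
This matches the lower bound, so 6 is optimal.

6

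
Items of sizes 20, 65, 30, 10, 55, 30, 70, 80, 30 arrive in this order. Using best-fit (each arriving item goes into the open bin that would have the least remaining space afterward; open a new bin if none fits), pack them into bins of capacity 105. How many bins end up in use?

  20 → bin 1 (new)  [load 20/105]
  65 → bin 1  [load 85/105]
  30 → bin 2 (new)  [load 30/105]
  10 → bin 1  [load 95/105]
  55 → bin 2  [load 85/105]
  30 → bin 3 (new)  [load 30/105]
  70 → bin 3  [load 100/105]
  80 → bin 4 (new)  [load 80/105]
  30 → bin 5 (new)  [load 30/105]
5 bins opened.

5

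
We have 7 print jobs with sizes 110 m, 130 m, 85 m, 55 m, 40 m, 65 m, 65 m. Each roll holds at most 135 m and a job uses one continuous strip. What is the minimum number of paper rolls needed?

Total = 130 + 110 + 85 + 65 + 65 + 55 + 40 = 550 m.
Lower bound: ⌈550/135⌉ = 5 paper rolls.
A packing using 5 paper rolls:
  roll 1: 130 = 130
  roll 2: 110 = 110
  roll 3: 85 + 40 = 125
  roll 4: 65 + 65 = 130
  roll 5: 55 = 55
This matches the lower bound, so 5 is optimal.

5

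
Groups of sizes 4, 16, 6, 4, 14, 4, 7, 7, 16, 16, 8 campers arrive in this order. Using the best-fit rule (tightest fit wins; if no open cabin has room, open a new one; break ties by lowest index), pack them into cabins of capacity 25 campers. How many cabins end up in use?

5

  4 → cabin 1 (new)  [load 4/25]
  16 → cabin 1  [load 20/25]
  6 → cabin 2 (new)  [load 6/25]
  4 → cabin 1  [load 24/25]
  14 → cabin 2  [load 20/25]
  4 → cabin 2  [load 24/25]
  7 → cabin 3 (new)  [load 7/25]
  7 → cabin 3  [load 14/25]
  16 → cabin 4 (new)  [load 16/25]
  16 → cabin 5 (new)  [load 16/25]
  8 → cabin 4  [load 24/25]
5 cabins opened.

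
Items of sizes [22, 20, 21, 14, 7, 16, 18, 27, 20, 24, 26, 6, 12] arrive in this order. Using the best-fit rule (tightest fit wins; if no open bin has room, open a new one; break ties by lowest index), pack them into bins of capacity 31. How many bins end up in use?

9

  22 → bin 1 (new)  [load 22/31]
  20 → bin 2 (new)  [load 20/31]
  21 → bin 3 (new)  [load 21/31]
  14 → bin 4 (new)  [load 14/31]
  7 → bin 1  [load 29/31]
  16 → bin 4  [load 30/31]
  18 → bin 5 (new)  [load 18/31]
  27 → bin 6 (new)  [load 27/31]
  20 → bin 7 (new)  [load 20/31]
  24 → bin 8 (new)  [load 24/31]
  26 → bin 9 (new)  [load 26/31]
  6 → bin 8  [load 30/31]
  12 → bin 5  [load 30/31]
9 bins opened.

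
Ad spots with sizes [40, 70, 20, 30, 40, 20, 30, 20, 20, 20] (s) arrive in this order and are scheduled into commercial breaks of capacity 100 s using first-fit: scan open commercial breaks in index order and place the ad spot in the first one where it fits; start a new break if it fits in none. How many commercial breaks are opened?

4

  40 → break 1 (new)  [load 40/100]
  70 → break 2 (new)  [load 70/100]
  20 → break 1  [load 60/100]
  30 → break 1  [load 90/100]
  40 → break 3 (new)  [load 40/100]
  20 → break 2  [load 90/100]
  30 → break 3  [load 70/100]
  20 → break 3  [load 90/100]
  20 → break 4 (new)  [load 20/100]
  20 → break 4  [load 40/100]
4 commercial breaks opened.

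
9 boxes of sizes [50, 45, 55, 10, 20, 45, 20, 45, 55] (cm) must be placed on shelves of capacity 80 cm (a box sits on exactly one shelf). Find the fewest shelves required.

6

Total = 55 + 55 + 50 + 45 + 45 + 45 + 20 + 20 + 10 = 345 cm.
Lower bound: ⌈345/80⌉ = 5 shelves.
Also, 6 boxes each exceed 40 cm, and no two of those can share a shelf, so at least 6 shelves are needed.
A packing using 6 shelves:
  shelf 1: 55 + 20 = 75
  shelf 2: 55 + 20 = 75
  shelf 3: 50 + 10 = 60
  shelf 4: 45 = 45
  shelf 5: 45 = 45
  shelf 6: 45 = 45
This matches the lower bound, so 6 is optimal.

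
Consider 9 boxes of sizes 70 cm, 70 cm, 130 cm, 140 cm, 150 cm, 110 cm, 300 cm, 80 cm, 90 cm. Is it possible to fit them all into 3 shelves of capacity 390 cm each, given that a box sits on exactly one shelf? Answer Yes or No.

A valid assignment using 3 shelves:
  shelf 1: 300 + 90 = 390
  shelf 2: 150 + 140 + 80 = 370
  shelf 3: 130 + 110 + 70 + 70 = 380
Every load is within 390 cm, so 3 shelves suffice.

Yes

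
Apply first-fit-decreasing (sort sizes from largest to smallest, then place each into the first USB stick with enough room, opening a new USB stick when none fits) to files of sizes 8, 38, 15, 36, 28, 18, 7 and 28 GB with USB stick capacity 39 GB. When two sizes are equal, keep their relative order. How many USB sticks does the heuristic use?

Sorted descending: 38, 36, 28, 28, 18, 15, 8, 7.
  38 → USB stick 1 (new)  [load 38/39]
  36 → USB stick 2 (new)  [load 36/39]
  28 → USB stick 3 (new)  [load 28/39]
  28 → USB stick 4 (new)  [load 28/39]
  18 → USB stick 5 (new)  [load 18/39]
  15 → USB stick 5  [load 33/39]
  8 → USB stick 3  [load 36/39]
  7 → USB stick 4  [load 35/39]
5 USB sticks opened.

5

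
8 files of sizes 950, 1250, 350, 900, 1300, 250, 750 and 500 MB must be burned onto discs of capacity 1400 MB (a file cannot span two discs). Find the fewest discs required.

5

Total = 1300 + 1250 + 950 + 900 + 750 + 500 + 350 + 250 = 6250 MB.
Lower bound: ⌈6250/1400⌉ = 5 discs.
A packing using 5 discs:
  disc 1: 1300 = 1300
  disc 2: 1250 = 1250
  disc 3: 950 + 350 = 1300
  disc 4: 900 + 500 = 1400
  disc 5: 750 + 250 = 1000
This matches the lower bound, so 5 is optimal.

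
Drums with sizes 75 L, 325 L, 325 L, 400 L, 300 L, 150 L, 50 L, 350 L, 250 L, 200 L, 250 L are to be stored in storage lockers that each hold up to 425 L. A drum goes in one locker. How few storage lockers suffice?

8

Total = 400 + 350 + 325 + 325 + 300 + 250 + 250 + 200 + 150 + 75 + 50 = 2675 L.
Lower bound: ⌈2675/425⌉ = 7 storage lockers.
A packing using 8 storage lockers:
  locker 1: 400 = 400
  locker 2: 350 + 75 = 425
  locker 3: 325 + 50 = 375
  locker 4: 325 = 325
  locker 5: 300 = 300
  locker 6: 250 + 150 = 400
  locker 7: 250 = 250
  locker 8: 200 = 200
No arrangement into 7 storage lockers stays within capacity, so 8 is optimal.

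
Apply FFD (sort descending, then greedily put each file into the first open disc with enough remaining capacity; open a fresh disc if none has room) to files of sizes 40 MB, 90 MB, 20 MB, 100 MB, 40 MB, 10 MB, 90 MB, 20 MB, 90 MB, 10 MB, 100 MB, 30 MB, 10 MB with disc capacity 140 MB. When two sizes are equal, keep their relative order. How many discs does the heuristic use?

Sorted descending: 100, 100, 90, 90, 90, 40, 40, 30, 20, 20, 10, 10, 10.
  100 → disc 1 (new)  [load 100/140]
  100 → disc 2 (new)  [load 100/140]
  90 → disc 3 (new)  [load 90/140]
  90 → disc 4 (new)  [load 90/140]
  90 → disc 5 (new)  [load 90/140]
  40 → disc 1  [load 140/140]
  40 → disc 2  [load 140/140]
  30 → disc 3  [load 120/140]
  20 → disc 3  [load 140/140]
  20 → disc 4  [load 110/140]
  10 → disc 4  [load 120/140]
  10 → disc 4  [load 130/140]
  10 → disc 4  [load 140/140]
5 discs opened.

5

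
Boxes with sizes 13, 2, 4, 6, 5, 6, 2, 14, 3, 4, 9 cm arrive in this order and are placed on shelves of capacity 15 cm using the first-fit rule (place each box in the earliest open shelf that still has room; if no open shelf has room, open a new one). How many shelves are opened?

  13 → shelf 1 (new)  [load 13/15]
  2 → shelf 1  [load 15/15]
  4 → shelf 2 (new)  [load 4/15]
  6 → shelf 2  [load 10/15]
  5 → shelf 2  [load 15/15]
  6 → shelf 3 (new)  [load 6/15]
  2 → shelf 3  [load 8/15]
  14 → shelf 4 (new)  [load 14/15]
  3 → shelf 3  [load 11/15]
  4 → shelf 3  [load 15/15]
  9 → shelf 5 (new)  [load 9/15]
5 shelves opened.

5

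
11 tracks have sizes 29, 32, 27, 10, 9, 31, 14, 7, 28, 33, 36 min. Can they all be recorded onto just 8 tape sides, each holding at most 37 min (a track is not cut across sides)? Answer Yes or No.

Yes

A valid assignment using 8 tape sides:
  side 1: 36 = 36
  side 2: 33 = 33
  side 3: 32 = 32
  side 4: 31 = 31
  side 5: 29 + 7 = 36
  side 6: 28 + 9 = 37
  side 7: 27 + 10 = 37
  side 8: 14 = 14
Every load is within 37 min, so 8 tape sides suffice.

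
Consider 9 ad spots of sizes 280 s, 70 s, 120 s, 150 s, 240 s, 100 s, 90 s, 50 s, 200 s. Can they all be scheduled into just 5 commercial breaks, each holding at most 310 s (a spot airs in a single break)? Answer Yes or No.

A valid assignment using 5 commercial breaks:
  break 1: 280 = 280
  break 2: 240 + 70 = 310
  break 3: 200 + 100 = 300
  break 4: 150 + 120 = 270
  break 5: 90 + 50 = 140
Every load is within 310 s, so 5 commercial breaks suffice.

Yes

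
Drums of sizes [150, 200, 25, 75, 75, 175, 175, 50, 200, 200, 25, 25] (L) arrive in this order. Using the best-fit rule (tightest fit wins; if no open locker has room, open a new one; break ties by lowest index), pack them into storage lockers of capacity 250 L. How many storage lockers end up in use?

  150 → locker 1 (new)  [load 150/250]
  200 → locker 2 (new)  [load 200/250]
  25 → locker 2  [load 225/250]
  75 → locker 1  [load 225/250]
  75 → locker 3 (new)  [load 75/250]
  175 → locker 3  [load 250/250]
  175 → locker 4 (new)  [load 175/250]
  50 → locker 4  [load 225/250]
  200 → locker 5 (new)  [load 200/250]
  200 → locker 6 (new)  [load 200/250]
  25 → locker 1  [load 250/250]
  25 → locker 2  [load 250/250]
6 storage lockers opened.

6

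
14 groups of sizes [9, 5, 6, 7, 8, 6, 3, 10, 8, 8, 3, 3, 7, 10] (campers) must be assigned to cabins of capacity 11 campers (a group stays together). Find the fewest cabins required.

10

Total = 10 + 10 + 9 + 8 + 8 + 8 + 7 + 7 + 6 + 6 + 5 + 3 + 3 + 3 = 93 campers.
Lower bound: ⌈93/11⌉ = 9 cabins.
Also, 10 groups each exceed 11/2 campers, and no two of those can share a cabin, so at least 10 cabins are needed.
A packing using 10 cabins:
  cabin 1: 10 = 10
  cabin 2: 10 = 10
  cabin 3: 9 = 9
  cabin 4: 8 + 3 = 11
  cabin 5: 8 + 3 = 11
  cabin 6: 8 + 3 = 11
  cabin 7: 7 = 7
  cabin 8: 7 = 7
  cabin 9: 6 + 5 = 11
  cabin 10: 6 = 6
This matches the lower bound, so 10 is optimal.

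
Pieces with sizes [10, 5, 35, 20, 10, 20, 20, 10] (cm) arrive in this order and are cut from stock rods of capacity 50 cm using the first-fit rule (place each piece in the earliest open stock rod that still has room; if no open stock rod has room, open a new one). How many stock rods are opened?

  10 → stock rod 1 (new)  [load 10/50]
  5 → stock rod 1  [load 15/50]
  35 → stock rod 1  [load 50/50]
  20 → stock rod 2 (new)  [load 20/50]
  10 → stock rod 2  [load 30/50]
  20 → stock rod 2  [load 50/50]
  20 → stock rod 3 (new)  [load 20/50]
  10 → stock rod 3  [load 30/50]
3 stock rods opened.

3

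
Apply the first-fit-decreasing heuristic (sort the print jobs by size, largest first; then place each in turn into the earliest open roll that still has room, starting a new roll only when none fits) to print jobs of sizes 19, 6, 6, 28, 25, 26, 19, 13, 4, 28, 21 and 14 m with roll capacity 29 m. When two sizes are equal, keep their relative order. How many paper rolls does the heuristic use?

Sorted descending: 28, 28, 26, 25, 21, 19, 19, 14, 13, 6, 6, 4.
  28 → roll 1 (new)  [load 28/29]
  28 → roll 2 (new)  [load 28/29]
  26 → roll 3 (new)  [load 26/29]
  25 → roll 4 (new)  [load 25/29]
  21 → roll 5 (new)  [load 21/29]
  19 → roll 6 (new)  [load 19/29]
  19 → roll 7 (new)  [load 19/29]
  14 → roll 8 (new)  [load 14/29]
  13 → roll 8  [load 27/29]
  6 → roll 5  [load 27/29]
  6 → roll 6  [load 25/29]
  4 → roll 4  [load 29/29]
8 paper rolls opened.

8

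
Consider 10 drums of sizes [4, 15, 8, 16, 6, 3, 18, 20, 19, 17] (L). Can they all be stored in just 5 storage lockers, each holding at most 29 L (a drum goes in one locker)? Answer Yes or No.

No

Total = 126 L; ⌈126/29⌉ = 5.
6 drums each exceed half the capacity and cannot share a locker, forcing at least 6 storage lockers.
At least 6 storage lockers are required, but only 5 are allowed.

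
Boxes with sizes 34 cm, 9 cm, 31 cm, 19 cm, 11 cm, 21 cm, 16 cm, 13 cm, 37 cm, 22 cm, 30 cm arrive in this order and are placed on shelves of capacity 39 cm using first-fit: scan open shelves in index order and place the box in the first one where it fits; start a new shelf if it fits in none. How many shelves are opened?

7

  34 → shelf 1 (new)  [load 34/39]
  9 → shelf 2 (new)  [load 9/39]
  31 → shelf 3 (new)  [load 31/39]
  19 → shelf 2  [load 28/39]
  11 → shelf 2  [load 39/39]
  21 → shelf 4 (new)  [load 21/39]
  16 → shelf 4  [load 37/39]
  13 → shelf 5 (new)  [load 13/39]
  37 → shelf 6 (new)  [load 37/39]
  22 → shelf 5  [load 35/39]
  30 → shelf 7 (new)  [load 30/39]
7 shelves opened.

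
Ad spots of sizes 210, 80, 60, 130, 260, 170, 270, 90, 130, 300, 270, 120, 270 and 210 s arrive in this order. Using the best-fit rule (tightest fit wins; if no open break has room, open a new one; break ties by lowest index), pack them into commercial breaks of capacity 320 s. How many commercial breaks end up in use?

10

  210 → break 1 (new)  [load 210/320]
  80 → break 1  [load 290/320]
  60 → break 2 (new)  [load 60/320]
  130 → break 2  [load 190/320]
  260 → break 3 (new)  [load 260/320]
  170 → break 4 (new)  [load 170/320]
  270 → break 5 (new)  [load 270/320]
  90 → break 2  [load 280/320]
  130 → break 4  [load 300/320]
  300 → break 6 (new)  [load 300/320]
  270 → break 7 (new)  [load 270/320]
  120 → break 8 (new)  [load 120/320]
  270 → break 9 (new)  [load 270/320]
  210 → break 10 (new)  [load 210/320]
10 commercial breaks opened.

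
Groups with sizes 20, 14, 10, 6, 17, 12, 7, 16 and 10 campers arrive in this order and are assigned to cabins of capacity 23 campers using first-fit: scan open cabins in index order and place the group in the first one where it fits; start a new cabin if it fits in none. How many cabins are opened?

  20 → cabin 1 (new)  [load 20/23]
  14 → cabin 2 (new)  [load 14/23]
  10 → cabin 3 (new)  [load 10/23]
  6 → cabin 2  [load 20/23]
  17 → cabin 4 (new)  [load 17/23]
  12 → cabin 3  [load 22/23]
  7 → cabin 5 (new)  [load 7/23]
  16 → cabin 5  [load 23/23]
  10 → cabin 6 (new)  [load 10/23]
6 cabins opened.

6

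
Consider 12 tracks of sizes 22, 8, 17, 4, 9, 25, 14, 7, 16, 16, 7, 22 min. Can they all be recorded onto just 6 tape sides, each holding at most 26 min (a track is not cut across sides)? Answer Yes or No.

Total = 167 min; ⌈167/26⌉ = 7.
At least 7 tape sides are required, but only 6 are allowed.

No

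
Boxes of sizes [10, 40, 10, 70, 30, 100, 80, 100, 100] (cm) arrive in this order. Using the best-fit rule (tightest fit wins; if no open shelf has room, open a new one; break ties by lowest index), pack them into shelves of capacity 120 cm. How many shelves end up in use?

6

  10 → shelf 1 (new)  [load 10/120]
  40 → shelf 1  [load 50/120]
  10 → shelf 1  [load 60/120]
  70 → shelf 2 (new)  [load 70/120]
  30 → shelf 2  [load 100/120]
  100 → shelf 3 (new)  [load 100/120]
  80 → shelf 4 (new)  [load 80/120]
  100 → shelf 5 (new)  [load 100/120]
  100 → shelf 6 (new)  [load 100/120]
6 shelves opened.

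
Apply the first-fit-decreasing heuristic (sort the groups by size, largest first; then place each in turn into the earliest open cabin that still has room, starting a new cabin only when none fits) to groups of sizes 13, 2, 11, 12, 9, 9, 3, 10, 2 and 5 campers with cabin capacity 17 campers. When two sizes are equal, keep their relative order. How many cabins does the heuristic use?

Sorted descending: 13, 12, 11, 10, 9, 9, 5, 3, 2, 2.
  13 → cabin 1 (new)  [load 13/17]
  12 → cabin 2 (new)  [load 12/17]
  11 → cabin 3 (new)  [load 11/17]
  10 → cabin 4 (new)  [load 10/17]
  9 → cabin 5 (new)  [load 9/17]
  9 → cabin 6 (new)  [load 9/17]
  5 → cabin 2  [load 17/17]
  3 → cabin 1  [load 16/17]
  2 → cabin 3  [load 13/17]
  2 → cabin 3  [load 15/17]
6 cabins opened.

6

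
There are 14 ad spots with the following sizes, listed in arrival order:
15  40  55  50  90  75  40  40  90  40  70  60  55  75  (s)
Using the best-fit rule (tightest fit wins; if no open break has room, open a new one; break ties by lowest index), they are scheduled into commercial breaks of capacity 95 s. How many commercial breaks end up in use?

10

  15 → break 1 (new)  [load 15/95]
  40 → break 1  [load 55/95]
  55 → break 2 (new)  [load 55/95]
  50 → break 3 (new)  [load 50/95]
  90 → break 4 (new)  [load 90/95]
  75 → break 5 (new)  [load 75/95]
  40 → break 1  [load 95/95]
  40 → break 2  [load 95/95]
  90 → break 6 (new)  [load 90/95]
  40 → break 3  [load 90/95]
  70 → break 7 (new)  [load 70/95]
  60 → break 8 (new)  [load 60/95]
  55 → break 9 (new)  [load 55/95]
  75 → break 10 (new)  [load 75/95]
10 commercial breaks opened.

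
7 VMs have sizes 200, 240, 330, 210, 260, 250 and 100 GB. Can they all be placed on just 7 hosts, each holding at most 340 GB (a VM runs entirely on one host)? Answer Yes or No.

A valid assignment using 6 hosts:
  host 1: 330 = 330
  host 2: 260 = 260
  host 3: 250 = 250
  host 4: 240 + 100 = 340
  host 5: 210 = 210
  host 6: 200 = 200
That uses only 6 ≤ 7, so 7 hosts are enough.

Yes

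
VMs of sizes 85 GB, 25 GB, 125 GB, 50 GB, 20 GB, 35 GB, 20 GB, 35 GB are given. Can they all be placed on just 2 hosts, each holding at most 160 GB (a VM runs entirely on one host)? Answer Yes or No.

Total = 395 GB; ⌈395/160⌉ = 3.
At least 3 hosts are required, but only 2 are allowed.

No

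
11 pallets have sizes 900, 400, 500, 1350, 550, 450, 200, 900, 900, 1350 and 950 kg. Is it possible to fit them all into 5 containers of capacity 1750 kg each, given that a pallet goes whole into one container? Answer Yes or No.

No

Total = 8450 kg; ⌈8450/1750⌉ = 5.
6 pallets each exceed half the capacity and cannot share a container, forcing at least 6 containers.
At least 6 containers are required, but only 5 are allowed.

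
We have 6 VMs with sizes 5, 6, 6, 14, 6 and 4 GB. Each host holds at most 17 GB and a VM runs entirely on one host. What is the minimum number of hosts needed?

Total = 14 + 6 + 6 + 6 + 5 + 4 = 41 GB.
Lower bound: ⌈41/17⌉ = 3 hosts.
A packing using 3 hosts:
  host 1: 14 = 14
  host 2: 6 + 6 + 5 = 17
  host 3: 6 + 4 = 10
This matches the lower bound, so 3 is optimal.

3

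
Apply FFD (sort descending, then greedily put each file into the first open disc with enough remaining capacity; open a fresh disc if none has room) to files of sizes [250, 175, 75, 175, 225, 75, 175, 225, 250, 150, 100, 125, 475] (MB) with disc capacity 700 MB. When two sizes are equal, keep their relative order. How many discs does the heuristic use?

4

Sorted descending: 475, 250, 250, 225, 225, 175, 175, 175, 150, 125, 100, 75, 75.
  475 → disc 1 (new)  [load 475/700]
  250 → disc 2 (new)  [load 250/700]
  250 → disc 2  [load 500/700]
  225 → disc 1  [load 700/700]
  225 → disc 3 (new)  [load 225/700]
  175 → disc 2  [load 675/700]
  175 → disc 3  [load 400/700]
  175 → disc 3  [load 575/700]
  150 → disc 4 (new)  [load 150/700]
  125 → disc 3  [load 700/700]
  100 → disc 4  [load 250/700]
  75 → disc 4  [load 325/700]
  75 → disc 4  [load 400/700]
4 discs opened.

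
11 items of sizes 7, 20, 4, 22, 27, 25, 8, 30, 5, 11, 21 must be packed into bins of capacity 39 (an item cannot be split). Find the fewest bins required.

Total = 30 + 27 + 25 + 22 + 21 + 20 + 11 + 8 + 7 + 5 + 4 = 180.
Lower bound: ⌈180/39⌉ = 5 bins.
Also, 6 items each exceed 39/2, and no two of those can share a bin, so at least 6 bins are needed.
A packing using 6 bins:
  bin 1: 30 + 8 = 38
  bin 2: 27 + 11 = 38
  bin 3: 25 + 7 + 5 = 37
  bin 4: 22 + 4 = 26
  bin 5: 21 = 21
  bin 6: 20 = 20
This matches the lower bound, so 6 is optimal.

6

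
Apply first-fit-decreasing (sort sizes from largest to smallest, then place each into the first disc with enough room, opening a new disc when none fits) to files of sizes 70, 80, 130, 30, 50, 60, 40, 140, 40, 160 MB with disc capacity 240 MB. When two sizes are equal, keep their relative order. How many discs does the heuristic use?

Sorted descending: 160, 140, 130, 80, 70, 60, 50, 40, 40, 30.
  160 → disc 1 (new)  [load 160/240]
  140 → disc 2 (new)  [load 140/240]
  130 → disc 3 (new)  [load 130/240]
  80 → disc 1  [load 240/240]
  70 → disc 2  [load 210/240]
  60 → disc 3  [load 190/240]
  50 → disc 3  [load 240/240]
  40 → disc 4 (new)  [load 40/240]
  40 → disc 4  [load 80/240]
  30 → disc 2  [load 240/240]
4 discs opened.

4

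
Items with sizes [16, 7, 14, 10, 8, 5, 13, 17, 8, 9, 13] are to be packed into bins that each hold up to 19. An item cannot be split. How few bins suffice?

Total = 17 + 16 + 14 + 13 + 13 + 10 + 9 + 8 + 8 + 7 + 5 = 120.
Lower bound: ⌈120/19⌉ = 7 bins.
A packing using 8 bins:
  bin 1: 17 = 17
  bin 2: 16 = 16
  bin 3: 14 + 5 = 19
  bin 4: 13 = 13
  bin 5: 13 = 13
  bin 6: 10 + 9 = 19
  bin 7: 8 + 8 = 16
  bin 8: 7 = 7
No arrangement into 7 bins stays within capacity, so 8 is optimal.

8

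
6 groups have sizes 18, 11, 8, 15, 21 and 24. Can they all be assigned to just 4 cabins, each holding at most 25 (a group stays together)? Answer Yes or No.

No

Total = 97; ⌈97/25⌉ = 4.
The bound of 4 does not rule out 4, but exhaustive search shows no assignment into 4 cabins of capacity 25 exists — the minimum is 5.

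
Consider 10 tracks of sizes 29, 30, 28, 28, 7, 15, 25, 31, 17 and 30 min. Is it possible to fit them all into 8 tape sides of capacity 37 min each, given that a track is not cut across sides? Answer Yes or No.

A valid assignment using 8 tape sides:
  side 1: 31 = 31
  side 2: 30 + 7 = 37
  side 3: 30 = 30
  side 4: 29 = 29
  side 5: 28 = 28
  side 6: 28 = 28
  side 7: 25 = 25
  side 8: 17 + 15 = 32
Every load is within 37 min, so 8 tape sides suffice.

Yes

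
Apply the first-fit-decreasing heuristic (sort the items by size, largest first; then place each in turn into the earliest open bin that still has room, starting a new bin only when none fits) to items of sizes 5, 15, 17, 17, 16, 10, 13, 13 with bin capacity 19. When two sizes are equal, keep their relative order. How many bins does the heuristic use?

7

Sorted descending: 17, 17, 16, 15, 13, 13, 10, 5.
  17 → bin 1 (new)  [load 17/19]
  17 → bin 2 (new)  [load 17/19]
  16 → bin 3 (new)  [load 16/19]
  15 → bin 4 (new)  [load 15/19]
  13 → bin 5 (new)  [load 13/19]
  13 → bin 6 (new)  [load 13/19]
  10 → bin 7 (new)  [load 10/19]
  5 → bin 5  [load 18/19]
7 bins opened.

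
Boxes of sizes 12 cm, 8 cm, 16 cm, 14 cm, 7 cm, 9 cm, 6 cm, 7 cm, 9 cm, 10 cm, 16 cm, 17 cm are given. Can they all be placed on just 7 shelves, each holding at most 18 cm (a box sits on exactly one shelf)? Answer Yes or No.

Total = 131 cm; ⌈131/18⌉ = 8.
At least 8 shelves are required, but only 7 are allowed.

No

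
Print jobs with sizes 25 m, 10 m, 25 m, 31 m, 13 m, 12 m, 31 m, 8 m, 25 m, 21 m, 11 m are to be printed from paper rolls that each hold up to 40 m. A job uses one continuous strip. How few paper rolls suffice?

6

Total = 31 + 31 + 25 + 25 + 25 + 21 + 13 + 12 + 11 + 10 + 8 = 212 m.
Lower bound: ⌈212/40⌉ = 6 paper rolls.
A packing using 6 paper rolls:
  roll 1: 31 + 8 = 39
  roll 2: 31 = 31
  roll 3: 25 + 13 = 38
  roll 4: 25 + 12 = 37
  roll 5: 25 + 11 = 36
  roll 6: 21 + 10 = 31
This matches the lower bound, so 6 is optimal.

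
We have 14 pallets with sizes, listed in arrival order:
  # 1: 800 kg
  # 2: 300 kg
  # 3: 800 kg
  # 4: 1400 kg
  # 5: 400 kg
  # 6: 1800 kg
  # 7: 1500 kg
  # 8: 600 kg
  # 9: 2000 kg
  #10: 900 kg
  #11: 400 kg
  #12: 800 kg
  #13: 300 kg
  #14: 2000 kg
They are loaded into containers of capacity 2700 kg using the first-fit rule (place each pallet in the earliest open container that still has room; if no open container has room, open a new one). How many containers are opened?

6

  800 → container 1 (new)  [load 800/2700]
  300 → container 1  [load 1100/2700]
  800 → container 1  [load 1900/2700]
  1400 → container 2 (new)  [load 1400/2700]
  400 → container 1  [load 2300/2700]
  1800 → container 3 (new)  [load 1800/2700]
  1500 → container 4 (new)  [load 1500/2700]
  600 → container 2  [load 2000/2700]
  2000 → container 5 (new)  [load 2000/2700]
  900 → container 3  [load 2700/2700]
  400 → container 1  [load 2700/2700]
  800 → container 4  [load 2300/2700]
  300 → container 2  [load 2300/2700]
  2000 → container 6 (new)  [load 2000/2700]
6 containers opened.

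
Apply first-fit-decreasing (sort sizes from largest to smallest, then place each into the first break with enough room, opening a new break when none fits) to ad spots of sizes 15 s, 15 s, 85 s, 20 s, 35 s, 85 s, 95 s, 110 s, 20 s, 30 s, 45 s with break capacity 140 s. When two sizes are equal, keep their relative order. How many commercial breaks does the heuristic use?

Sorted descending: 110, 95, 85, 85, 45, 35, 30, 20, 20, 15, 15.
  110 → break 1 (new)  [load 110/140]
  95 → break 2 (new)  [load 95/140]
  85 → break 3 (new)  [load 85/140]
  85 → break 4 (new)  [load 85/140]
  45 → break 2  [load 140/140]
  35 → break 3  [load 120/140]
  30 → break 1  [load 140/140]
  20 → break 3  [load 140/140]
  20 → break 4  [load 105/140]
  15 → break 4  [load 120/140]
  15 → break 4  [load 135/140]
4 commercial breaks opened.

4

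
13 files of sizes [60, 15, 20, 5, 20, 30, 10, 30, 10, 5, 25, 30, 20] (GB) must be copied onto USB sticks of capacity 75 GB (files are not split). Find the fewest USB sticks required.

4

Total = 60 + 30 + 30 + 30 + 25 + 20 + 20 + 20 + 15 + 10 + 10 + 5 + 5 = 280 GB.
Lower bound: ⌈280/75⌉ = 4 USB sticks.
A packing using 4 USB sticks:
  USB stick 1: 60 + 15 = 75
  USB stick 2: 30 + 30 + 10 + 5 = 75
  USB stick 3: 30 + 25 + 20 = 75
  USB stick 4: 20 + 20 + 10 + 5 = 55
This matches the lower bound, so 4 is optimal.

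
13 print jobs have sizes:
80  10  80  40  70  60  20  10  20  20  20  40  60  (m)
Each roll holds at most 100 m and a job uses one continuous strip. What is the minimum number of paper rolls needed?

6

Total = 80 + 80 + 70 + 60 + 60 + 40 + 40 + 20 + 20 + 20 + 20 + 10 + 10 = 530 m.
Lower bound: ⌈530/100⌉ = 6 paper rolls.
A packing using 6 paper rolls:
  roll 1: 80 + 20 = 100
  roll 2: 80 + 20 = 100
  roll 3: 70 + 20 + 10 = 100
  roll 4: 60 + 40 = 100
  roll 5: 60 + 40 = 100
  roll 6: 20 + 10 = 30
This matches the lower bound, so 6 is optimal.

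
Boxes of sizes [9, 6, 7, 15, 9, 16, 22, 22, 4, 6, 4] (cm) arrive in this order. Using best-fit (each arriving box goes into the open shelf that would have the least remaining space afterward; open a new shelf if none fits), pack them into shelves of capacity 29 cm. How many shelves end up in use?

  9 → shelf 1 (new)  [load 9/29]
  6 → shelf 1  [load 15/29]
  7 → shelf 1  [load 22/29]
  15 → shelf 2 (new)  [load 15/29]
  9 → shelf 2  [load 24/29]
  16 → shelf 3 (new)  [load 16/29]
  22 → shelf 4 (new)  [load 22/29]
  22 → shelf 5 (new)  [load 22/29]
  4 → shelf 2  [load 28/29]
  6 → shelf 1  [load 28/29]
  4 → shelf 4  [load 26/29]
5 shelves opened.

5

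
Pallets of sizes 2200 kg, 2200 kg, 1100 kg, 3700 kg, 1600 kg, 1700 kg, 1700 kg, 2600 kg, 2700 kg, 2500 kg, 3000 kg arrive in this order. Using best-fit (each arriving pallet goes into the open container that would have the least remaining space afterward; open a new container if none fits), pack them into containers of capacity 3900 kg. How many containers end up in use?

8

  2200 → container 1 (new)  [load 2200/3900]
  2200 → container 2 (new)  [load 2200/3900]
  1100 → container 1  [load 3300/3900]
  3700 → container 3 (new)  [load 3700/3900]
  1600 → container 2  [load 3800/3900]
  1700 → container 4 (new)  [load 1700/3900]
  1700 → container 4  [load 3400/3900]
  2600 → container 5 (new)  [load 2600/3900]
  2700 → container 6 (new)  [load 2700/3900]
  2500 → container 7 (new)  [load 2500/3900]
  3000 → container 8 (new)  [load 3000/3900]
8 containers opened.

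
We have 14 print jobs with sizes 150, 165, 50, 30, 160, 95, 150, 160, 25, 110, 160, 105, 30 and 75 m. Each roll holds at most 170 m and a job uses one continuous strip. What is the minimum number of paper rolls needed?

Total = 165 + 160 + 160 + 160 + 150 + 150 + 110 + 105 + 95 + 75 + 50 + 30 + 30 + 25 = 1465 m.
Lower bound: ⌈1465/170⌉ = 9 paper rolls.
A packing using 10 paper rolls:
  roll 1: 165 = 165
  roll 2: 160 = 160
  roll 3: 160 = 160
  roll 4: 160 = 160
  roll 5: 150 = 150
  roll 6: 150 = 150
  roll 7: 110 + 50 = 160
  roll 8: 105 + 30 + 30 = 165
  roll 9: 95 + 75 = 170
  roll 10: 25 = 25
No arrangement into 9 paper rolls stays within capacity, so 10 is optimal.

10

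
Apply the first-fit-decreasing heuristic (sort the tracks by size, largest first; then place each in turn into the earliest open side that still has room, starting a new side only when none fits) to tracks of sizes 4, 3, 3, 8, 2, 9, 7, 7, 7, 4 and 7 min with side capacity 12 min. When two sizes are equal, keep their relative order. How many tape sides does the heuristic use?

Sorted descending: 9, 8, 7, 7, 7, 7, 4, 4, 3, 3, 2.
  9 → side 1 (new)  [load 9/12]
  8 → side 2 (new)  [load 8/12]
  7 → side 3 (new)  [load 7/12]
  7 → side 4 (new)  [load 7/12]
  7 → side 5 (new)  [load 7/12]
  7 → side 6 (new)  [load 7/12]
  4 → side 2  [load 12/12]
  4 → side 3  [load 11/12]
  3 → side 1  [load 12/12]
  3 → side 4  [load 10/12]
  2 → side 4  [load 12/12]
6 tape sides opened.

6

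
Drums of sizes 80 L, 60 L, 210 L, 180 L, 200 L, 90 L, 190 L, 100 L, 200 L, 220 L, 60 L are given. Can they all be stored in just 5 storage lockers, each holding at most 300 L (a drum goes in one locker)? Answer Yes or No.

Total = 1590 L; ⌈1590/300⌉ = 6.
At least 6 storage lockers are required, but only 5 are allowed.

No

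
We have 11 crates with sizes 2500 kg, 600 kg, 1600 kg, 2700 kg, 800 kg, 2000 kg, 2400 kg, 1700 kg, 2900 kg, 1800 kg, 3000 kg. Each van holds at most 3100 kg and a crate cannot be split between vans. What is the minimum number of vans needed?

9

Total = 3000 + 2900 + 2700 + 2500 + 2400 + 2000 + 1800 + 1700 + 1600 + 800 + 600 = 22000 kg.
Lower bound: ⌈22000/3100⌉ = 8 vans.
Also, 9 crates each exceed 1550 kg, and no two of those can share a van, so at least 9 vans are needed.
A packing using 9 vans:
  van 1: 3000 = 3000
  van 2: 2900 = 2900
  van 3: 2700 = 2700
  van 4: 2500 + 600 = 3100
  van 5: 2400 = 2400
  van 6: 2000 + 800 = 2800
  van 7: 1800 = 1800
  van 8: 1700 = 1700
  van 9: 1600 = 1600
This matches the lower bound, so 9 is optimal.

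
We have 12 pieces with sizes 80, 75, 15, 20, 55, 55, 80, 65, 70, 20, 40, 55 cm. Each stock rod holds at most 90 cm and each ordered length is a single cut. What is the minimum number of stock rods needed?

9

Total = 80 + 80 + 75 + 70 + 65 + 55 + 55 + 55 + 40 + 20 + 20 + 15 = 630 cm.
Lower bound: ⌈630/90⌉ = 7 stock rods.
Also, 8 pieces each exceed 45 cm, and no two of those can share a stock rod, so at least 8 stock rods are needed.
A packing using 9 stock rods:
  stock rod 1: 80 = 80
  stock rod 2: 80 = 80
  stock rod 3: 75 + 15 = 90
  stock rod 4: 70 + 20 = 90
  stock rod 5: 65 + 20 = 85
  stock rod 6: 55 = 55
  stock rod 7: 55 = 55
  stock rod 8: 55 = 55
  stock rod 9: 40 = 40
No arrangement into 8 stock rods stays within capacity, so 9 is optimal.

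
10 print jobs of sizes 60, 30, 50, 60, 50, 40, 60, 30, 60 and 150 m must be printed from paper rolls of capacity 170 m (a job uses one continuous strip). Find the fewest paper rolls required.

Total = 150 + 60 + 60 + 60 + 60 + 50 + 50 + 40 + 30 + 30 = 590 m.
Lower bound: ⌈590/170⌉ = 4 paper rolls.
A packing using 4 paper rolls:
  roll 1: 150 = 150
  roll 2: 60 + 60 + 50 = 170
  roll 3: 60 + 60 + 50 = 170
  roll 4: 40 + 30 + 30 = 100
This matches the lower bound, so 4 is optimal.

4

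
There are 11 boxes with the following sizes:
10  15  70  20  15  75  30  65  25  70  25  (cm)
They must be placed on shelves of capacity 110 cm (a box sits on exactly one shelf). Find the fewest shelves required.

Total = 75 + 70 + 70 + 65 + 30 + 25 + 25 + 20 + 15 + 15 + 10 = 420 cm.
Lower bound: ⌈420/110⌉ = 4 shelves.
A packing using 4 shelves:
  shelf 1: 75 + 30 = 105
  shelf 2: 70 + 25 + 15 = 110
  shelf 3: 70 + 25 + 15 = 110
  shelf 4: 65 + 20 + 10 = 95
This matches the lower bound, so 4 is optimal.

4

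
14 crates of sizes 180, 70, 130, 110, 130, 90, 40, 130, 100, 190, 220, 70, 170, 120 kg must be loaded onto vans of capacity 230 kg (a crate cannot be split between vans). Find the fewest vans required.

9

Total = 220 + 190 + 180 + 170 + 130 + 130 + 130 + 120 + 110 + 100 + 90 + 70 + 70 + 40 = 1750 kg.
Lower bound: ⌈1750/230⌉ = 8 vans.
A packing using 9 vans:
  van 1: 220 = 220
  van 2: 190 + 40 = 230
  van 3: 180 = 180
  van 4: 170 = 170
  van 5: 130 + 100 = 230
  van 6: 130 + 90 = 220
  van 7: 130 + 70 = 200
  van 8: 120 + 110 = 230
  van 9: 70 = 70
No arrangement into 8 vans stays within capacity, so 9 is optimal.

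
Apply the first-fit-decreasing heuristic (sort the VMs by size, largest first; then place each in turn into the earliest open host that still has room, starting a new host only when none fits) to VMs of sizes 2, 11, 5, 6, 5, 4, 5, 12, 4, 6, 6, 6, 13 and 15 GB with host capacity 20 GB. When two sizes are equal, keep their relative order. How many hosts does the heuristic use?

6

Sorted descending: 15, 13, 12, 11, 6, 6, 6, 6, 5, 5, 5, 4, 4, 2.
  15 → host 1 (new)  [load 15/20]
  13 → host 2 (new)  [load 13/20]
  12 → host 3 (new)  [load 12/20]
  11 → host 4 (new)  [load 11/20]
  6 → host 2  [load 19/20]
  6 → host 3  [load 18/20]
  6 → host 4  [load 17/20]
  6 → host 5 (new)  [load 6/20]
  5 → host 1  [load 20/20]
  5 → host 5  [load 11/20]
  5 → host 5  [load 16/20]
  4 → host 5  [load 20/20]
  4 → host 6 (new)  [load 4/20]
  2 → host 3  [load 20/20]
6 hosts opened.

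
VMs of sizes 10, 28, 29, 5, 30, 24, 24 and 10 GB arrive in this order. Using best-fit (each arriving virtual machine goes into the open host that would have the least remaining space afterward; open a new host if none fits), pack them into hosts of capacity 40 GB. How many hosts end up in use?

5

  10 → host 1 (new)  [load 10/40]
  28 → host 1  [load 38/40]
  29 → host 2 (new)  [load 29/40]
  5 → host 2  [load 34/40]
  30 → host 3 (new)  [load 30/40]
  24 → host 4 (new)  [load 24/40]
  24 → host 5 (new)  [load 24/40]
  10 → host 3  [load 40/40]
5 hosts opened.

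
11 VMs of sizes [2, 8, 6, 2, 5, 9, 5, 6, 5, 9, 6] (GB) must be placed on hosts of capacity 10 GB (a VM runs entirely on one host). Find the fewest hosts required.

8

Total = 9 + 9 + 8 + 6 + 6 + 6 + 5 + 5 + 5 + 2 + 2 = 63 GB.
Lower bound: ⌈63/10⌉ = 7 hosts.
A packing using 8 hosts:
  host 1: 9 = 9
  host 2: 9 = 9
  host 3: 8 + 2 = 10
  host 4: 6 + 2 = 8
  host 5: 6 = 6
  host 6: 6 = 6
  host 7: 5 + 5 = 10
  host 8: 5 = 5
No arrangement into 7 hosts stays within capacity, so 8 is optimal.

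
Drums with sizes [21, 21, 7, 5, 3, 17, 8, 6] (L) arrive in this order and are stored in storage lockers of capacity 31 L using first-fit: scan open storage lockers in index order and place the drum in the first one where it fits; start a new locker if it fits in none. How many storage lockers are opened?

  21 → locker 1 (new)  [load 21/31]
  21 → locker 2 (new)  [load 21/31]
  7 → locker 1  [load 28/31]
  5 → locker 2  [load 26/31]
  3 → locker 1  [load 31/31]
  17 → locker 3 (new)  [load 17/31]
  8 → locker 3  [load 25/31]
  6 → locker 3  [load 31/31]
3 storage lockers opened.

3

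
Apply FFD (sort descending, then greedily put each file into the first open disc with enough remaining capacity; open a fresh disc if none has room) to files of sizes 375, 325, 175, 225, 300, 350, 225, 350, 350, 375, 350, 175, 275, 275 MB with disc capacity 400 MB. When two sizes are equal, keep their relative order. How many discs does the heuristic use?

12

Sorted descending: 375, 375, 350, 350, 350, 350, 325, 300, 275, 275, 225, 225, 175, 175.
  375 → disc 1 (new)  [load 375/400]
  375 → disc 2 (new)  [load 375/400]
  350 → disc 3 (new)  [load 350/400]
  350 → disc 4 (new)  [load 350/400]
  350 → disc 5 (new)  [load 350/400]
  350 → disc 6 (new)  [load 350/400]
  325 → disc 7 (new)  [load 325/400]
  300 → disc 8 (new)  [load 300/400]
  275 → disc 9 (new)  [load 275/400]
  275 → disc 10 (new)  [load 275/400]
  225 → disc 11 (new)  [load 225/400]
  225 → disc 12 (new)  [load 225/400]
  175 → disc 11  [load 400/400]
  175 → disc 12  [load 400/400]
12 discs opened.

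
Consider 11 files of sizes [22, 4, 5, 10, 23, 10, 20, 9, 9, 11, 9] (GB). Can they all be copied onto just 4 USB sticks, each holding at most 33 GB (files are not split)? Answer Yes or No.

Yes

A valid assignment using 4 USB sticks:
  USB stick 1: 23 + 10 = 33
  USB stick 2: 22 + 11 = 33
  USB stick 3: 20 + 9 + 4 = 33
  USB stick 4: 10 + 9 + 9 + 5 = 33
Every load is within 33 GB, so 4 USB sticks suffice.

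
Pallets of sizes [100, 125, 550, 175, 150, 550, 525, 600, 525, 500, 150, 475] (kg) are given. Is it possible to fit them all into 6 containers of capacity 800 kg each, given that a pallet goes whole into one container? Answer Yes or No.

Total = 4425 kg; ⌈4425/800⌉ = 6.
7 pallets each exceed half the capacity and cannot share a container, forcing at least 7 containers.
At least 7 containers are required, but only 6 are allowed.

No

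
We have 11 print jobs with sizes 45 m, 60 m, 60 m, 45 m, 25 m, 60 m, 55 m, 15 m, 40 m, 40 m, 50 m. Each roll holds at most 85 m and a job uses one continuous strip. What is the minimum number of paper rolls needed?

Total = 60 + 60 + 60 + 55 + 50 + 45 + 45 + 40 + 40 + 25 + 15 = 495 m.
Lower bound: ⌈495/85⌉ = 6 paper rolls.
Also, 7 print jobs each exceed 85/2 m, and no two of those can share a roll, so at least 7 paper rolls are needed.
A packing using 7 paper rolls:
  roll 1: 60 + 25 = 85
  roll 2: 60 + 15 = 75
  roll 3: 60 = 60
  roll 4: 55 = 55
  roll 5: 50 = 50
  roll 6: 45 + 40 = 85
  roll 7: 45 + 40 = 85
This matches the lower bound, so 7 is optimal.

7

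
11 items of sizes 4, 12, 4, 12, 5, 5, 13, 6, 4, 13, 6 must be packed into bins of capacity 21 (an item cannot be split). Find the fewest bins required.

Total = 13 + 13 + 12 + 12 + 6 + 6 + 5 + 5 + 4 + 4 + 4 = 84.
Lower bound: ⌈84/21⌉ = 4 bins.
A packing using 5 bins:
  bin 1: 13 + 6 = 19
  bin 2: 13 + 6 = 19
  bin 3: 12 + 5 + 4 = 21
  bin 4: 12 + 5 + 4 = 21
  bin 5: 4 = 4
No arrangement into 4 bins stays within capacity, so 5 is optimal.

5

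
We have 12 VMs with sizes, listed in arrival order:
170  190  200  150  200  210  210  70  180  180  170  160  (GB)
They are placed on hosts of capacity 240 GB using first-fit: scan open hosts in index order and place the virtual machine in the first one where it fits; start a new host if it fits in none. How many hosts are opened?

  170 → host 1 (new)  [load 170/240]
  190 → host 2 (new)  [load 190/240]
  200 → host 3 (new)  [load 200/240]
  150 → host 4 (new)  [load 150/240]
  200 → host 5 (new)  [load 200/240]
  210 → host 6 (new)  [load 210/240]
  210 → host 7 (new)  [load 210/240]
  70 → host 1  [load 240/240]
  180 → host 8 (new)  [load 180/240]
  180 → host 9 (new)  [load 180/240]
  170 → host 10 (new)  [load 170/240]
  160 → host 11 (new)  [load 160/240]
11 hosts opened.

11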